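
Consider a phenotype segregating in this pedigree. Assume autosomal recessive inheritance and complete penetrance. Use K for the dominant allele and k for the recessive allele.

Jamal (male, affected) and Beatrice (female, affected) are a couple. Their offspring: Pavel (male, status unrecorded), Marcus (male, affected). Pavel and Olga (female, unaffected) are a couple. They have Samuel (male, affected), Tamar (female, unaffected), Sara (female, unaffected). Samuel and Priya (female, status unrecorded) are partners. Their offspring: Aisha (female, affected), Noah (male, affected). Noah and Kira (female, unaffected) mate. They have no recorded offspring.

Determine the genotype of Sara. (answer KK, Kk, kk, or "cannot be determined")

From phenotype alone, Sara is KK or Kk.
Sara is unaffected so carries K and received k from Pavel (kk), so Sara is Kk.

Kk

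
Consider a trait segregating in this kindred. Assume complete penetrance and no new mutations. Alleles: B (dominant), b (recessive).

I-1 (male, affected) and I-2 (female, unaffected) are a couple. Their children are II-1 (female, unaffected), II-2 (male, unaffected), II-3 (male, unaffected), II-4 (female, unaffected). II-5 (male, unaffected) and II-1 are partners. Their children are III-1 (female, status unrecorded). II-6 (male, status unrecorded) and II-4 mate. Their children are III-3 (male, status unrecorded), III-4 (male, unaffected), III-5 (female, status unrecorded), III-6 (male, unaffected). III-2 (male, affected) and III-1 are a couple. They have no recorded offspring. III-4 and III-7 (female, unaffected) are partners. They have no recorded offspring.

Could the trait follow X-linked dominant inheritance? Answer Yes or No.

Under X-linked dominant, II-1 (unaffected, female) cannot arise from I-1 (affected) × I-2 (unaffected).

No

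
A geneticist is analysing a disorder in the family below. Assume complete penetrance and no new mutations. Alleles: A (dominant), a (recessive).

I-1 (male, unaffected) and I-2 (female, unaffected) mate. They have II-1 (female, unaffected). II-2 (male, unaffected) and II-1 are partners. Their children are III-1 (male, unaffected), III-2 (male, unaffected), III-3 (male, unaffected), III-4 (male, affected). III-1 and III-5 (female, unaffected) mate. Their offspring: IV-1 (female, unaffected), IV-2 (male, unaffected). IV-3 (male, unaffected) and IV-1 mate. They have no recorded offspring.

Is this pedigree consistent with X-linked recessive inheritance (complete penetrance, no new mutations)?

A consistent assignment under X-linked recessive exists: I-1 X^A Y, I-2 X^A X^a, II-1 X^A X^a, II-2 X^A Y, III-1 X^A Y, III-2 X^A Y, III-3 X^A Y, III-4 X^a Y, III-5 X^A X^A, IV-1 X^A X^A, IV-2 X^A Y, IV-3 X^A Y.
In this assignment every recorded phenotype matches its genotype and every non-founder's genotype is obtainable from its parents' genotypes, so the pedigree is consistent.

Yes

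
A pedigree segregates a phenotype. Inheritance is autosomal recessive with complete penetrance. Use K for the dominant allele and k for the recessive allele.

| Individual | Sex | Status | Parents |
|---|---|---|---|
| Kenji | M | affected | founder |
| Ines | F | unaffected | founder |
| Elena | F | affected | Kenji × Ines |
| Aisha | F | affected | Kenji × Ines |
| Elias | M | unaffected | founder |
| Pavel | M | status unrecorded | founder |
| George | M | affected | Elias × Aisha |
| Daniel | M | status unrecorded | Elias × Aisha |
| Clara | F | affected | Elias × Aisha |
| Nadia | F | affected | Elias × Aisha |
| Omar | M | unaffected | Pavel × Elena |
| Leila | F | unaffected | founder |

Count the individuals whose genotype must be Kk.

3

Obligate heterozygotes: Ines is unaffected so carries K and passed k to Elena (kk), so Ines is Kk; Elias is unaffected so carries K and passed k to George (kk), so Elias is Kk; Omar is unaffected so carries K and received k from Elena (kk), so Omar is Kk.
Every other individual is either homozygous by phenotype or has at least one consistent homozygous assignment, so the count is 3.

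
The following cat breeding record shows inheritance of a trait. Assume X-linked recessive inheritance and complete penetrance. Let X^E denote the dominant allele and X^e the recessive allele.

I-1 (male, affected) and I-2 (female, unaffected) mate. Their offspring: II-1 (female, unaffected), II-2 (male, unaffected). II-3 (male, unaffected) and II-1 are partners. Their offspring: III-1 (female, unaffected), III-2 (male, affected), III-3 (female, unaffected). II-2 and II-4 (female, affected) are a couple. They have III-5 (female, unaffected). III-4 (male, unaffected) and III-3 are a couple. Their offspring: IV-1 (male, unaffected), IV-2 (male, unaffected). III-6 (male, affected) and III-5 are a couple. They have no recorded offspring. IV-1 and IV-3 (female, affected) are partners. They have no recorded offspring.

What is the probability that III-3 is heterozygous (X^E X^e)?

1/5

II-3 is unaffected, so II-3 is X^E Y.
II-1 is unaffected so carries E and received e from I-1 (X^e Y), so II-1 is X^E X^e.
Their cross gives offspring ratios 1/2 X^E X^E : 1/2 X^E X^e. Conditioning on III-3 being unaffected, P(X^E X^e) = 1/2 / 1 = 1/2 before taking III-3's own offspring into account.
III-4 is unaffected, so III-4 is X^E Y.
Now use III-3's offspring. Probability of each recorded status — unaffected son IV-1: 1/2 if III-3 is X^E X^e, 1 if X^E X^E; unaffected son IV-2: 1/2 if III-3 is X^E X^e, 1 if X^E X^E.
Bayes: P(X^E X^e) = 1/2·1/4 / (1/2·1/4 + 1/2·1) = 1/5.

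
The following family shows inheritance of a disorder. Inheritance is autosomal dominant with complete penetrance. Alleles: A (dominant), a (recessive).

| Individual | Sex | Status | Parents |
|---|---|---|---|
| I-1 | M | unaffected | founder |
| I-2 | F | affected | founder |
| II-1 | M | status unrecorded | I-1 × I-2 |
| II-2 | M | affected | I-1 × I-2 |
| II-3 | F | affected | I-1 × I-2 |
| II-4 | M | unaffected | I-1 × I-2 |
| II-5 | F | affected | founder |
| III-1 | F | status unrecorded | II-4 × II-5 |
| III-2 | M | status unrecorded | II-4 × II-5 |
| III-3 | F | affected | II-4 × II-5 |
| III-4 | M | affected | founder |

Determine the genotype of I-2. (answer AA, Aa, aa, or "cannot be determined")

From phenotype alone, I-2 is AA or Aa.
I-2 is affected so carries A and passed a to II-4 (aa), so I-2 is Aa.

Aa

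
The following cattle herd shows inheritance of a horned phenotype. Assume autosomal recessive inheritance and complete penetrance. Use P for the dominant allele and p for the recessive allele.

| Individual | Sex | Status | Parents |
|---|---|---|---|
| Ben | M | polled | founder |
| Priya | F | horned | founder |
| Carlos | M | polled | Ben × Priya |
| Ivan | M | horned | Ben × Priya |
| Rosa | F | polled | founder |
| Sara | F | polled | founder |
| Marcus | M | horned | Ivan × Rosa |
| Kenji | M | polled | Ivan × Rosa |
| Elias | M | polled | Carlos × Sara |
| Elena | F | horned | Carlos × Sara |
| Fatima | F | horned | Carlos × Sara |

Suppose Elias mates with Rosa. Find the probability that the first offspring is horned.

Carlos is polled so carries P and received p from Priya (pp), so Carlos is Pp.
Sara is polled so carries P and passed p to Elena (pp), so Sara is Pp.
Elias is a polled offspring of Carlos (Pp) × Sara (Pp), whose cross gives 1/4 PP : 1/2 Pp : 1/4 pp; conditioning on being polled, Elias is PP with probability 1/3, Pp with probability 2/3.
Rosa is polled so carries P and passed p to Marcus (pp), so Rosa is Pp.
Summing over parental genotype combinations, P(offspring is horned) = 2/3·1/4 = 1/6.

1/6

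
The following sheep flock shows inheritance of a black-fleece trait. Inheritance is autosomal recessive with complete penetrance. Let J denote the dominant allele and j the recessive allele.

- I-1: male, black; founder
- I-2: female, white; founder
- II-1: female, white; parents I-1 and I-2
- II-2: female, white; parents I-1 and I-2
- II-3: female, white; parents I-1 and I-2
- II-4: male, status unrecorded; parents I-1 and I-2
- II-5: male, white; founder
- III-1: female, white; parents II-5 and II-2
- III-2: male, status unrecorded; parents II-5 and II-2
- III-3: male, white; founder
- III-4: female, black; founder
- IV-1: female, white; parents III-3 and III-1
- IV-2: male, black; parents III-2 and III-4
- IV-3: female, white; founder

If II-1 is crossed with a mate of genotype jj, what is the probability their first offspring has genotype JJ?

0

II-1 is white so carries J and received j from I-1 (jj), so II-1 is Jj.
The cross gives 1/2 Jj : 1/2 jj, so P(offspring has genotype JJ) = 0.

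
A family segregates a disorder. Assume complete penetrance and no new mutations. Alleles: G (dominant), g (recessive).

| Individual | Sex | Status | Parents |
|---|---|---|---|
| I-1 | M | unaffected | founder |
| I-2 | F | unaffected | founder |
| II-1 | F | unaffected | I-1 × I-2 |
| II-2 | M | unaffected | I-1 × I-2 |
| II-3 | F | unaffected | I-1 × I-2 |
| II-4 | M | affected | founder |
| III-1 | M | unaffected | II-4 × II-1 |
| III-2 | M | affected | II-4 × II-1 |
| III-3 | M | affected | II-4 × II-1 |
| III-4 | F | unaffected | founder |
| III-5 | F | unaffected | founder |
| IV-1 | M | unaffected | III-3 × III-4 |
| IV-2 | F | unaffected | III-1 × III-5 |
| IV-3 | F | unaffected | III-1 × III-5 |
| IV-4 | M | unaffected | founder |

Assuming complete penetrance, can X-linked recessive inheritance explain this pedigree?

A consistent assignment under X-linked recessive exists: I-1 X^G Y, I-2 X^G X^g, II-1 X^G X^g, II-2 X^G Y, II-3 X^G X^G, II-4 X^g Y, III-1 X^G Y, III-2 X^g Y, III-3 X^g Y, III-4 X^G X^G, III-5 X^G X^G, IV-1 X^G Y, IV-2 X^G X^G, IV-3 X^G X^G, IV-4 X^G Y.
In this assignment every recorded phenotype matches its genotype and every non-founder's genotype is obtainable from its parents' genotypes, so the pedigree is consistent.

Yes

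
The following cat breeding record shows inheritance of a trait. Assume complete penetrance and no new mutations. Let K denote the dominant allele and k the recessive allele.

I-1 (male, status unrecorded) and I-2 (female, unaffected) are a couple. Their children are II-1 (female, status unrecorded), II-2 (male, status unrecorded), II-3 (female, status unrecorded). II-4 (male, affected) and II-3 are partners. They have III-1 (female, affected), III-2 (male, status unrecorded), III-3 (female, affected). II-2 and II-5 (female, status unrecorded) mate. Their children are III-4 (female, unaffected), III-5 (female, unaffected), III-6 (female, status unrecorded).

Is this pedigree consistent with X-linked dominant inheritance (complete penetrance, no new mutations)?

Yes

A consistent assignment under X-linked dominant exists: I-1 X^K Y, I-2 X^k X^k, II-1 X^K X^k, II-2 X^k Y, II-3 X^K X^k, II-4 X^K Y, II-5 X^K X^k, III-1 X^K X^K, III-2 X^K Y, III-3 X^K X^K, III-4 X^k X^k, III-5 X^k X^k, III-6 X^K X^k.
In this assignment every recorded phenotype matches its genotype and every non-founder's genotype is obtainable from its parents' genotypes, so the pedigree is consistent.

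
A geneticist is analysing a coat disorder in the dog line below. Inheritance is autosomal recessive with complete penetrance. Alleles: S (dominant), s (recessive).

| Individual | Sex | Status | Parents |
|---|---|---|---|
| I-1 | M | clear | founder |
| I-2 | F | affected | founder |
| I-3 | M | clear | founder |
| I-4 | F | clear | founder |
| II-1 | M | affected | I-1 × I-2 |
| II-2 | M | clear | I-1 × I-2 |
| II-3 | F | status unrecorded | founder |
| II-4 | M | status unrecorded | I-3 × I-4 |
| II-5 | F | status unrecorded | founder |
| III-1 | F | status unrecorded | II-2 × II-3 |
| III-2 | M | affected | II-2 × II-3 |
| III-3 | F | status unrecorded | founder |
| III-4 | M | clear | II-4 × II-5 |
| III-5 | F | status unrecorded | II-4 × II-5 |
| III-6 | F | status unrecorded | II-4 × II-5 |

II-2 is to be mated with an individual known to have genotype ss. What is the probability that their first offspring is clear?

1/2

II-2 is clear so carries S and received s from I-2 (ss), so II-2 is Ss.
The cross gives 1/2 Ss : 1/2 ss, so P(offspring is clear) = 1/2.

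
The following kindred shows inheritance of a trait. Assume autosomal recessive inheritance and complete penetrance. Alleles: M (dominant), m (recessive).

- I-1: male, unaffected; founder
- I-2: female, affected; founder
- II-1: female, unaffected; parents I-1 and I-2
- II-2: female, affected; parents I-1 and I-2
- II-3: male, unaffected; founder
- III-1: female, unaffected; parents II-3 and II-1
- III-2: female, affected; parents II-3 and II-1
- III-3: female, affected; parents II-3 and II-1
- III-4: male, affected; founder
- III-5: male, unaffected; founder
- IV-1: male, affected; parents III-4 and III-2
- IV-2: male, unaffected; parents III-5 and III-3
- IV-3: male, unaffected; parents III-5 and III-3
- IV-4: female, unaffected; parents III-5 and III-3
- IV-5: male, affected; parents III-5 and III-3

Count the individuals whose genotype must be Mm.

7

Obligate heterozygotes: I-1 is unaffected so carries M and passed m to II-2 (mm), so I-1 is Mm; II-1 is unaffected so carries M and received m from I-2 (mm), so II-1 is Mm; II-3 is unaffected so carries M and passed m to III-2 (mm), so II-3 is Mm; III-5 is unaffected so carries M and passed m to IV-5 (mm), so III-5 is Mm; IV-2 is unaffected so carries M and received m from III-3 (mm), so IV-2 is Mm; IV-3 is unaffected so carries M and received m from III-3 (mm), so IV-3 is Mm; IV-4 is unaffected so carries M and received m from III-3 (mm), so IV-4 is Mm.
Every other individual is either homozygous by phenotype or has at least one consistent homozygous assignment, so the count is 7.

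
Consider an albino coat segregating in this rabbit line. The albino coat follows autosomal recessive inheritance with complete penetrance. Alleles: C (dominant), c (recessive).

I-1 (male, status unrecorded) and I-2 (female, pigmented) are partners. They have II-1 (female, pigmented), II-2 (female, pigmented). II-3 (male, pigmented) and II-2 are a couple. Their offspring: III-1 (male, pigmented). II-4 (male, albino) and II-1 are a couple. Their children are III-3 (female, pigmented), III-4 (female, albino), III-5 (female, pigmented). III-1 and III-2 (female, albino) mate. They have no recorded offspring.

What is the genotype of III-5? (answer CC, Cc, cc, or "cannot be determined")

Cc

From phenotype alone, III-5 is CC or Cc.
III-5 is pigmented so carries C and received c from II-4 (cc), so III-5 is Cc.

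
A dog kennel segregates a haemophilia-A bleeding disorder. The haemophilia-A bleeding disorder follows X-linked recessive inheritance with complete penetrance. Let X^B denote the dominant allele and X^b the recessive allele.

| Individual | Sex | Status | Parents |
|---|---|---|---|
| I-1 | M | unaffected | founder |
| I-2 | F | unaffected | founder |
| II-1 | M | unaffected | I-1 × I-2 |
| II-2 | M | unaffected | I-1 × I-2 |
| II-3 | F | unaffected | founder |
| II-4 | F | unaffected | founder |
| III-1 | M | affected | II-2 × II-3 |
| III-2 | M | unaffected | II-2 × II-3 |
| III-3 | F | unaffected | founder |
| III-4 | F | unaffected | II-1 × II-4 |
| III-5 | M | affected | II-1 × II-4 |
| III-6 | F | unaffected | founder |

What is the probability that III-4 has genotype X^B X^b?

1/2

II-1 is unaffected, so II-1 is X^B Y.
II-4 is unaffected so carries B and passed b to III-5 (X^b Y), so II-4 is X^B X^b.
Their cross gives offspring ratios 1/2 X^B X^B : 1/2 X^B X^b. Conditioning on III-4 being unaffected, P(X^B X^b) = 1/2 / 1 = 1/2.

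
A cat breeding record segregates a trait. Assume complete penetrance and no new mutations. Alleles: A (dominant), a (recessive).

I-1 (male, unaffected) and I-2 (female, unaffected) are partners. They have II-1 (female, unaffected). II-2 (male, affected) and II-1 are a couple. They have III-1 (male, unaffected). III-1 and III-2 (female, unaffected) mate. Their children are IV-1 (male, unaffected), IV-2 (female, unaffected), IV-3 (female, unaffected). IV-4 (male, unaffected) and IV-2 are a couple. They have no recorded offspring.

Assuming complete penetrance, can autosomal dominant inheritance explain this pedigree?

A consistent assignment under autosomal dominant exists: I-1 aa, I-2 aa, II-1 aa, II-2 Aa, III-1 aa, III-2 aa, IV-1 aa, IV-2 aa, IV-3 aa, IV-4 aa.
In this assignment every recorded phenotype matches its genotype and every non-founder's genotype is obtainable from its parents' genotypes, so the pedigree is consistent.

Yes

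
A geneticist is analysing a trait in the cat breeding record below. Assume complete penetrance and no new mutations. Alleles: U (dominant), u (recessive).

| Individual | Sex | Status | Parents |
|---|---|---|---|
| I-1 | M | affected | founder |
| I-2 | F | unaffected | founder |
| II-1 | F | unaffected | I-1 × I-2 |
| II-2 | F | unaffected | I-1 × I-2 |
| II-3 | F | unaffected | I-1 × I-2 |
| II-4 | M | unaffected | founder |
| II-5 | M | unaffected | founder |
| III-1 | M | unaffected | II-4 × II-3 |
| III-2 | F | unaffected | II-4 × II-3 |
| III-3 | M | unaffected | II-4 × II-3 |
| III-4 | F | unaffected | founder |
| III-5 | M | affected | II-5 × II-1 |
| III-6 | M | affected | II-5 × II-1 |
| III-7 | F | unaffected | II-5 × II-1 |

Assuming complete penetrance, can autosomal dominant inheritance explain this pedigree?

No

Under autosomal dominant, III-5 (affected, male) cannot arise from II-5 (unaffected) × II-1 (unaffected).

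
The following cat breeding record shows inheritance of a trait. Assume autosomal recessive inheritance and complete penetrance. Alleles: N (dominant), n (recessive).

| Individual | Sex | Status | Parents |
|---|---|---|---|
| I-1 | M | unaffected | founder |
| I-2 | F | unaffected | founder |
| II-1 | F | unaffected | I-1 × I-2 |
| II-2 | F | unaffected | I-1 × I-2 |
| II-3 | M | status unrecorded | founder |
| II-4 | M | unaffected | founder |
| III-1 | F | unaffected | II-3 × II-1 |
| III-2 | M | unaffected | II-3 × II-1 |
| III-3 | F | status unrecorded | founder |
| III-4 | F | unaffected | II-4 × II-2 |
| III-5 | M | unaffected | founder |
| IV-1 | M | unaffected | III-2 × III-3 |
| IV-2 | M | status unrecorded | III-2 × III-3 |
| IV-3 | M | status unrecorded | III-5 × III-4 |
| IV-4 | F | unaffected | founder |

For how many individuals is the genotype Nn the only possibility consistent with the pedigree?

0

No individual's genotype is forced to Nn by the pedigree, so the count is 0.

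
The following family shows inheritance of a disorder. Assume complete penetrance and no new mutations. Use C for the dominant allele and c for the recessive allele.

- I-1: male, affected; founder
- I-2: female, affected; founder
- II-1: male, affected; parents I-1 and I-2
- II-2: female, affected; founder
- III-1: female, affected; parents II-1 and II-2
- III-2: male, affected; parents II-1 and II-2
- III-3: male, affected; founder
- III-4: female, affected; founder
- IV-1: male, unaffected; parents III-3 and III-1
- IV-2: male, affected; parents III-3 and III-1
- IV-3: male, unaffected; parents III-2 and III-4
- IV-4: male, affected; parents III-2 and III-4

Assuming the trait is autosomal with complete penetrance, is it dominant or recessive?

III-3 and III-1 are both affected yet have an unaffected child IV-1. Under a recessive model two affected parents are homozygous and every child would be affected, so the trait cannot be recessive.

dominant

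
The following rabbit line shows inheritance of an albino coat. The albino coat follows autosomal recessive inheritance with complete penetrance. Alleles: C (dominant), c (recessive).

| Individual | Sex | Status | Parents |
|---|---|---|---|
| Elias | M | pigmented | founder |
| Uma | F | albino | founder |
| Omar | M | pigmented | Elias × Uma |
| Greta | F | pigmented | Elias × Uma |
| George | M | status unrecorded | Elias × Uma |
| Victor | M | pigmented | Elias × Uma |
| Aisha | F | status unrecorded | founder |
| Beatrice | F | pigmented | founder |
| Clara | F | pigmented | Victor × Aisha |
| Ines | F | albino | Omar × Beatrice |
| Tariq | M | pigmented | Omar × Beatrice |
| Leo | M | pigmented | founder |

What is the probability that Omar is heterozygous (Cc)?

1

Omar is pigmented so carries C and received c from Uma (cc), so Omar is Cc, giving P(Cc) = 1.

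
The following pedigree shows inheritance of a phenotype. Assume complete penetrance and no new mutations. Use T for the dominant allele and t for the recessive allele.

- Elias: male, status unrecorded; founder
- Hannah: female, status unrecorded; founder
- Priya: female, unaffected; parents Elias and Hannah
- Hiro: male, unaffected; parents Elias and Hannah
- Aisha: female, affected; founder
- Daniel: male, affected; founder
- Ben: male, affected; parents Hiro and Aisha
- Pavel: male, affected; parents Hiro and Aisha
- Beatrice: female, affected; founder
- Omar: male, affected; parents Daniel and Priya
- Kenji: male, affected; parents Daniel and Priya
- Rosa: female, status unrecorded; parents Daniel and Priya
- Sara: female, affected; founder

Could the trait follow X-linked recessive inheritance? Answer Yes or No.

Yes

A consistent assignment under X-linked recessive exists: Elias X^T Y, Hannah X^T X^t, Priya X^T X^t, Hiro X^T Y, Aisha X^t X^t, Daniel X^t Y, Ben X^t Y, Pavel X^t Y, Beatrice X^t X^t, Omar X^t Y, Kenji X^t Y, Rosa X^T X^t, Sara X^t X^t.
In this assignment every recorded phenotype matches its genotype and every non-founder's genotype is obtainable from its parents' genotypes, so the pedigree is consistent.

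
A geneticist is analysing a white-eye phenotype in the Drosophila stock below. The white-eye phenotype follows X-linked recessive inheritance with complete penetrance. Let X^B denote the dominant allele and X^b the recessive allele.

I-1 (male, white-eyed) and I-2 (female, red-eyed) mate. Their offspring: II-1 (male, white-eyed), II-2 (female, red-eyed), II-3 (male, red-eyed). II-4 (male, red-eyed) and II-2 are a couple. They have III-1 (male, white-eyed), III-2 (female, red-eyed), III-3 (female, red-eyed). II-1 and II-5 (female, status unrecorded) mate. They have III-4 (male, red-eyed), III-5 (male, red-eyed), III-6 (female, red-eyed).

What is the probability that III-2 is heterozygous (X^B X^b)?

II-4 is red-eyed, so II-4 is X^B Y.
II-2 is red-eyed so carries B and received b from I-1 (X^b Y), so II-2 is X^B X^b.
Their cross gives offspring ratios 1/2 X^B X^B : 1/2 X^B X^b. Conditioning on III-2 being red-eyed, P(X^B X^b) = 1/2 / 1 = 1/2.

1/2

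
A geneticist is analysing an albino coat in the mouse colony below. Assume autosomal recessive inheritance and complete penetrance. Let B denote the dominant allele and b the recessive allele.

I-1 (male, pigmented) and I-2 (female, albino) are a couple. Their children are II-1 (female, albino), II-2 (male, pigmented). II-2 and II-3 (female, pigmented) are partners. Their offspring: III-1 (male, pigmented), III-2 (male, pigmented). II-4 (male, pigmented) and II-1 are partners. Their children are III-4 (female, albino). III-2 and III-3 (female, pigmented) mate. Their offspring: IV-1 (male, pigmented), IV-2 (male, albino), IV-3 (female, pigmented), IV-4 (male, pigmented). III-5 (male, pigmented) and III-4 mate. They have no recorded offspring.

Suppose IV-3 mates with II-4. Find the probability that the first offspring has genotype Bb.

III-2 is pigmented so carries B and passed b to IV-2 (bb), so III-2 is Bb.
III-3 is pigmented so carries B and passed b to IV-2 (bb), so III-3 is Bb.
IV-3 is a pigmented offspring of III-2 (Bb) × III-3 (Bb), whose cross gives 1/4 BB : 1/2 Bb : 1/4 bb; conditioning on being pigmented, IV-3 is BB with probability 1/3, Bb with probability 2/3.
II-4 is pigmented so carries B and passed b to III-4 (bb), so II-4 is Bb.
Summing over parental genotype combinations, P(offspring has genotype Bb) = 1/3·1/2 + 2/3·1/2 = 1/2.

1/2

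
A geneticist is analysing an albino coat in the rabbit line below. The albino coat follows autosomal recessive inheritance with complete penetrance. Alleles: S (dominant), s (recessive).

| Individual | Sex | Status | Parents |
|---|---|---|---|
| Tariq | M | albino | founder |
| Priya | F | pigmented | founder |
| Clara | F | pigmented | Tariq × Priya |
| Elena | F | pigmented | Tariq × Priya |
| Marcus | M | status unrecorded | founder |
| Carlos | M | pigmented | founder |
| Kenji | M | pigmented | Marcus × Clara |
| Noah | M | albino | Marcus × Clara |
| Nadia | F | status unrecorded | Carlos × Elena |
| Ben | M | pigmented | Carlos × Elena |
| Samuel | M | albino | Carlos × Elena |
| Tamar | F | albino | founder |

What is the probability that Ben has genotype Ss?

2/3

Carlos is pigmented so carries S and passed s to Samuel (ss), so Carlos is Ss.
Elena is pigmented so carries S and received s from Tariq (ss), so Elena is Ss.
Their cross gives offspring ratios 1/4 SS : 1/2 Ss : 1/4 ss. Conditioning on Ben being pigmented, P(Ss) = 1/2 / 3/4 = 2/3.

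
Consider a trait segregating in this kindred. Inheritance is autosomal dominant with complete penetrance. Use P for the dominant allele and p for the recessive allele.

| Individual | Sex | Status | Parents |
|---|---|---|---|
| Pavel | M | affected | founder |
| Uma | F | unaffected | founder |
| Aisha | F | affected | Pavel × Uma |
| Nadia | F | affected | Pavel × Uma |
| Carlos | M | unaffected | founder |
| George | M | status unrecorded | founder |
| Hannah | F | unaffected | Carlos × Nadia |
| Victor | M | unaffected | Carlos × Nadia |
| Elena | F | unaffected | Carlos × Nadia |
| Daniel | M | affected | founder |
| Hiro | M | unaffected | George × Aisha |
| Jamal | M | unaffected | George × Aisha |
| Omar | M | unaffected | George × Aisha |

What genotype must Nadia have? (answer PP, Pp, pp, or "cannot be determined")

Pp

From phenotype alone, Nadia is PP or Pp.
Nadia is affected so carries P and received p from Uma (pp), so Nadia is Pp.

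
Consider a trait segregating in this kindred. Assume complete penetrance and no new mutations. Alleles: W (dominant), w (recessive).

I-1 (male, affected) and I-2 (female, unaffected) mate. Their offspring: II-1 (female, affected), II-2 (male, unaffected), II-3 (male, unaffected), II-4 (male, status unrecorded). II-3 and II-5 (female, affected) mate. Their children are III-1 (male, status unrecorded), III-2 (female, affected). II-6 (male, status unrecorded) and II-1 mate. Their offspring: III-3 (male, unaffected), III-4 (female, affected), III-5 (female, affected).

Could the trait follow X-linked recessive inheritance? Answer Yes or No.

Under X-linked recessive, III-2 (affected, female) cannot arise from II-3 (unaffected) × II-5 (affected).

No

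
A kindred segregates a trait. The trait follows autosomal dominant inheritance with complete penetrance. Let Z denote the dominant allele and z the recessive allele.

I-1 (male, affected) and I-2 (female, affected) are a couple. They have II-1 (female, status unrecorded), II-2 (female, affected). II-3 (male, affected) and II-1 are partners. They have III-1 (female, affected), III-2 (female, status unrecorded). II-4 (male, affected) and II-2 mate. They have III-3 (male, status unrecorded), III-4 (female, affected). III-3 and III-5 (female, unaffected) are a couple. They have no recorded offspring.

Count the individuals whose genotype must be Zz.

0

No individual's genotype is forced to Zz by the pedigree, so the count is 0.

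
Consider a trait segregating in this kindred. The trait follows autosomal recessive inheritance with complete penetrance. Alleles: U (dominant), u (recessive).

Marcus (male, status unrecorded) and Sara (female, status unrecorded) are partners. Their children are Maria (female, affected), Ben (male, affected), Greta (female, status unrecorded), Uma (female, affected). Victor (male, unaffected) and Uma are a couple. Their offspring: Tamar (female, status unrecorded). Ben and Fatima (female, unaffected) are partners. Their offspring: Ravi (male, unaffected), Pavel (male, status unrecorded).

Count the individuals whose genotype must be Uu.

1

Obligate heterozygotes: Ravi is unaffected so carries U and received u from Ben (uu), so Ravi is Uu.
Every other individual is either homozygous by phenotype or has at least one consistent homozygous assignment, so the count is 1.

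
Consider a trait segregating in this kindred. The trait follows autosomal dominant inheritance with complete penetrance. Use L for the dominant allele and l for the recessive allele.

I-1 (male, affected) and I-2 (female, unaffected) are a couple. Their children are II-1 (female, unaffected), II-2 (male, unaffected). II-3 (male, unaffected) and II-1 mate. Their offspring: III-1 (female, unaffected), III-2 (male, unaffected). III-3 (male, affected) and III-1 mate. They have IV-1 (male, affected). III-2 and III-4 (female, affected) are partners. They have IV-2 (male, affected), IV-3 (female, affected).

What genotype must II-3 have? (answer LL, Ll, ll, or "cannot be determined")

ll

II-3 is unaffected, so II-3 is ll.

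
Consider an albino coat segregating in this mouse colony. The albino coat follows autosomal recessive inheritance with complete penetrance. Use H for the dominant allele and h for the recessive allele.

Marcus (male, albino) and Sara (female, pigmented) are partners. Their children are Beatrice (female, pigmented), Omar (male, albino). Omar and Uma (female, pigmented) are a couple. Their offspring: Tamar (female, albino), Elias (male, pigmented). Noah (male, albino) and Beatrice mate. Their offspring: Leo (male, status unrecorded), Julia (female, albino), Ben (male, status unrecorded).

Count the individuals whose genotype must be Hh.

4

Obligate heterozygotes: Sara is pigmented so carries H and passed h to Omar (hh), so Sara is Hh; Beatrice is pigmented so carries H and received h from Marcus (hh), so Beatrice is Hh; Uma is pigmented so carries H and passed h to Tamar (hh), so Uma is Hh; Elias is pigmented so carries H and received h from Omar (hh), so Elias is Hh.
Every other individual is either homozygous by phenotype or has at least one consistent homozygous assignment, so the count is 4.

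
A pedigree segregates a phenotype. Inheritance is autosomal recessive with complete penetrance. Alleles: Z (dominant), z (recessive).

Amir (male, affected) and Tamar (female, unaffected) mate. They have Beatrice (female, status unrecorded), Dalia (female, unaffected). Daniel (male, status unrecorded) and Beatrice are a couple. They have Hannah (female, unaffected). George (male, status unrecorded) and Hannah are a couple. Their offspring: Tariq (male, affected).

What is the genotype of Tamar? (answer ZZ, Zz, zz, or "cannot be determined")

cannot be determined

Tamar's phenotype allows ZZ or Zz, and no parent or child forces a single allele at both positions; consistent genotype assignments exist with Tamar as ZZ or Zz.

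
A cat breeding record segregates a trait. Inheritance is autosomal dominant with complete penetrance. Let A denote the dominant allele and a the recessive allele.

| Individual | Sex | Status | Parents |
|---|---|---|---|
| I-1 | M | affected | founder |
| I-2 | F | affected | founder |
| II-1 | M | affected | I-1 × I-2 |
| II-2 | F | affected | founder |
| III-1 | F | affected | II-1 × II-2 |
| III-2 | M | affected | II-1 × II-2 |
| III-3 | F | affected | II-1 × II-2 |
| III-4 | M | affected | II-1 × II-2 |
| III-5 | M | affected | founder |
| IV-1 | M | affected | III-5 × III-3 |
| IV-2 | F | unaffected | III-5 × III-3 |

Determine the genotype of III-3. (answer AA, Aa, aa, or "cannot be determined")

Aa

From phenotype alone, III-3 is AA or Aa.
III-3 is affected so carries A and passed a to IV-2 (aa), so III-3 is Aa.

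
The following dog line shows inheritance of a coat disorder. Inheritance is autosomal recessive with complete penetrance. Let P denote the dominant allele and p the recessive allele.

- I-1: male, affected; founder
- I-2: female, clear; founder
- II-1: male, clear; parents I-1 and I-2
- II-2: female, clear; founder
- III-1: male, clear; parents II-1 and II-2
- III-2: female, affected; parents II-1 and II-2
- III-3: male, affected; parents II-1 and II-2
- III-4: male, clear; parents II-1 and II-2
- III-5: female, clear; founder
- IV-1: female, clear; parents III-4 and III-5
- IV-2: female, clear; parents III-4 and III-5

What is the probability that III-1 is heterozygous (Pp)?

2/3

II-1 is clear so carries P and received p from I-1 (pp), so II-1 is Pp.
II-2 is clear so carries P and passed p to III-2 (pp), so II-2 is Pp.
Their cross gives offspring ratios 1/4 PP : 1/2 Pp : 1/4 pp. Conditioning on III-1 being clear, P(Pp) = 1/2 / 3/4 = 2/3.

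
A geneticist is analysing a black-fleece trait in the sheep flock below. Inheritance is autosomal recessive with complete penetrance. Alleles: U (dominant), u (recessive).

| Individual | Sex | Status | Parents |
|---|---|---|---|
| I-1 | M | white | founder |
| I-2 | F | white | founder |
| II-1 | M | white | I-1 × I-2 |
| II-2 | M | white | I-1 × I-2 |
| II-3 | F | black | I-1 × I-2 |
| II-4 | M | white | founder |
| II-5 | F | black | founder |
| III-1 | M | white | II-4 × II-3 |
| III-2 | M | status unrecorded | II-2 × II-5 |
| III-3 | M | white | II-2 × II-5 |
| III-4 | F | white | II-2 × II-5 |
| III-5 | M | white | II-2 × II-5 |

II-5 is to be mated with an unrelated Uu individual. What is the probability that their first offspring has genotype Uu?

II-5 is black, so II-5 is uu.
The cross gives 1/2 Uu : 1/2 uu, so P(offspring has genotype Uu) = 1/2.

1/2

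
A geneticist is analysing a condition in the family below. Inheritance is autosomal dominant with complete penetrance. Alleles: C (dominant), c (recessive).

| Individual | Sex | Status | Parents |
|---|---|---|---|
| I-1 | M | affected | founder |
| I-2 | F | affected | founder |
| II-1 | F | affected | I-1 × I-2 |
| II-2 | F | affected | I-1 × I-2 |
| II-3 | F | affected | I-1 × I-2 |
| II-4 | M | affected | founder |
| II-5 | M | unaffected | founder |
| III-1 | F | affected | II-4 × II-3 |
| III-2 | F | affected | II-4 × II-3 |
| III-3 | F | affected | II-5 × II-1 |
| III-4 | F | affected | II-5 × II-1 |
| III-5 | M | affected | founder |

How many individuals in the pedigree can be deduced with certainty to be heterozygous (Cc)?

2

Obligate heterozygotes: III-3 is affected so carries C and received c from II-5 (cc), so III-3 is Cc; III-4 is affected so carries C and received c from II-5 (cc), so III-4 is Cc.
Every other individual is either homozygous by phenotype or has at least one consistent homozygous assignment, so the count is 2.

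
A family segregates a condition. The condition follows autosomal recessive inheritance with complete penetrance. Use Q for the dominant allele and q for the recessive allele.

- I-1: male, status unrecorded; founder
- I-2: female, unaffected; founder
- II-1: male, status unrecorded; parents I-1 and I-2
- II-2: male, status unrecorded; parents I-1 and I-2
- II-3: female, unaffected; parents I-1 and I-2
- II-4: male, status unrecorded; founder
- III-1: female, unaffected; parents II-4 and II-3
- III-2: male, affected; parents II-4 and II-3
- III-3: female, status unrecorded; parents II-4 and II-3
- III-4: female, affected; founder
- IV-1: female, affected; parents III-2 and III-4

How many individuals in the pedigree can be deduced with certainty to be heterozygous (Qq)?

Obligate heterozygotes: II-3 is unaffected so carries Q and passed q to III-2 (qq), so II-3 is Qq.
Every other individual is either homozygous by phenotype or has at least one consistent homozygous assignment, so the count is 1.

1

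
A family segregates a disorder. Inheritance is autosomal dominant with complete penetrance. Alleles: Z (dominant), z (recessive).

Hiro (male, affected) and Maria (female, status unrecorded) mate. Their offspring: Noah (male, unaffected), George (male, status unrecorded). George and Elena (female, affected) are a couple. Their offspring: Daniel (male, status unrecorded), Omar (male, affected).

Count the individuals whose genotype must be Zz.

Obligate heterozygotes: Hiro is affected so carries Z and passed z to Noah (zz), so Hiro is Zz.
Every other individual is either homozygous by phenotype or has at least one consistent homozygous assignment, so the count is 1.

1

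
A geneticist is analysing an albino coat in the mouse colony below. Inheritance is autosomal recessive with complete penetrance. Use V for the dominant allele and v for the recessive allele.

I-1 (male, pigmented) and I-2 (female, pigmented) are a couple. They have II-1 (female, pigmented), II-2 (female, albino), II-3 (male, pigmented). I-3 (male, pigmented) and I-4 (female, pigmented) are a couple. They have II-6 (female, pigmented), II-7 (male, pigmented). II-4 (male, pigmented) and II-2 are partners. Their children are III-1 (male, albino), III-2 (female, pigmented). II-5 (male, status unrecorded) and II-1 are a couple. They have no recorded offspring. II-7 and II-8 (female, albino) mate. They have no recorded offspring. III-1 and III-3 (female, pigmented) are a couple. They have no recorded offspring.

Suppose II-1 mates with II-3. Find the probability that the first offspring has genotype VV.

4/9

I-1 is pigmented so carries V and passed v to II-2 (vv), so I-1 is Vv.
I-2 is pigmented so carries V and passed v to II-2 (vv), so I-2 is Vv.
II-1 is a pigmented offspring of I-1 (Vv) × I-2 (Vv), whose cross gives 1/4 VV : 1/2 Vv : 1/4 vv; conditioning on being pigmented, II-1 is VV with probability 1/3, Vv with probability 2/3.
II-3 is a pigmented offspring of I-1 (Vv) × I-2 (Vv), whose cross gives 1/4 VV : 1/2 Vv : 1/4 vv; conditioning on being pigmented, II-3 is VV with probability 1/3, Vv with probability 2/3.
Summing over parental genotype combinations, P(offspring has genotype VV) = 1/9·1 + 2/9·1/2 + 2/9·1/2 + 4/9·1/4 = 4/9.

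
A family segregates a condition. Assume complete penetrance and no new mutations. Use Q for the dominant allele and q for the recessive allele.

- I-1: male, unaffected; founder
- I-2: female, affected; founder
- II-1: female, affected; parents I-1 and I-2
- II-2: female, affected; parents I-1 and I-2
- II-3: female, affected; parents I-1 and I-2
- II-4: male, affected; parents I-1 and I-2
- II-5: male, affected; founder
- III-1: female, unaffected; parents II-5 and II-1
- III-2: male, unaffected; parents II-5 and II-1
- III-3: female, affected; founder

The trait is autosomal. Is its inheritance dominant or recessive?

II-5 and II-1 are both affected yet have an unaffected child III-1. Under a recessive model two affected parents are homozygous and every child would be affected, so the trait cannot be recessive.

dominant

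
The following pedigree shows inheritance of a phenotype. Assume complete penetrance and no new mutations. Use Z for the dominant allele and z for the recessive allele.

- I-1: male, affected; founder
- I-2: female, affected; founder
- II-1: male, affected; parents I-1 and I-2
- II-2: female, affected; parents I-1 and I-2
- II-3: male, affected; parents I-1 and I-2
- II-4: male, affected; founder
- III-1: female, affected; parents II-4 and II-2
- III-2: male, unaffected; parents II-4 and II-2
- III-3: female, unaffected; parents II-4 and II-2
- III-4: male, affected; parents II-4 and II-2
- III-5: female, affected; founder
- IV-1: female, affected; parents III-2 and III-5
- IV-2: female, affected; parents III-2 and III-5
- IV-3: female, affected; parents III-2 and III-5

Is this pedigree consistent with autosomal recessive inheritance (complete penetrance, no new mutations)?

No

Under autosomal recessive, III-2 (unaffected, male) cannot arise from II-4 (affected) × II-2 (affected).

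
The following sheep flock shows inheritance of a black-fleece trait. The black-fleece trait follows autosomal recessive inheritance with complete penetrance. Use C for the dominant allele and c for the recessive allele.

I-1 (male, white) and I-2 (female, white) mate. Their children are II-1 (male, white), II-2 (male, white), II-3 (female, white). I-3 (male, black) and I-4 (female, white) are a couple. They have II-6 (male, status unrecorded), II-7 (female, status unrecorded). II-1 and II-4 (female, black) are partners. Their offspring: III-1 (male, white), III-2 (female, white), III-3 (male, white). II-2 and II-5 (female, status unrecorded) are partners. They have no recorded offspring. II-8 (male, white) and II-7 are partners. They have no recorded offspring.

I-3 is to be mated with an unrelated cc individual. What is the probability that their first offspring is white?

0

I-3 is black, so I-3 is cc.
The cross gives 1 cc, so P(offspring is white) = 0.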